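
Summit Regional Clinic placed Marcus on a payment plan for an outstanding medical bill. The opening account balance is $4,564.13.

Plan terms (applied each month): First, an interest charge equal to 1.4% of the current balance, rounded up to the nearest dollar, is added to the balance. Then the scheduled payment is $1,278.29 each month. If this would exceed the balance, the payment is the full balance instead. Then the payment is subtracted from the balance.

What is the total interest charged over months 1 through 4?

$154.00

Month 1: $4,564.13 +$64.00 interest = $4,628.13; pay $1,278.29 → $3,349.84
Month 2: $3,349.84 +$47.00 interest = $3,396.84; pay $1,278.29 → $2,118.55
Month 3: $2,118.55 +$30.00 interest = $2,148.55; pay $1,278.29 → $870.26
Month 4: $870.26 +$13.00 interest = $883.26; pay $883.26 → $0.00
Total interest: $64.00 + $47.00 + $30.00 + $13.00 = $154.00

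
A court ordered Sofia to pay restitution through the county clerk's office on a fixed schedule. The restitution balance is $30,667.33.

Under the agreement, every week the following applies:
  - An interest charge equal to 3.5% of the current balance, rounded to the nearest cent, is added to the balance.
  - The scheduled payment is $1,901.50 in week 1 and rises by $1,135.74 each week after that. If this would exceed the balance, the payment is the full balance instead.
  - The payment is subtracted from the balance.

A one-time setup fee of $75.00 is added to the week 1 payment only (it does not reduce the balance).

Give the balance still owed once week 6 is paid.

$7,390.59

# | Opening | Interest | Payment | Fee | End bal
1 | $30,667.33 | $1,073.36 | $1,901.50 | $75.00 | $29,839.19
2 | $29,839.19 | $1,044.37 | $3,037.24 | — | $27,846.32
3 | $27,846.32 | $974.62 | $4,172.98 | — | $24,647.96
4 | $24,647.96 | $862.68 | $5,308.72 | — | $20,201.92
5 | $20,201.92 | $707.07 | $6,444.46 | — | $14,464.53
6 | $14,464.53 | $506.26 | $7,580.20 | — | $7,390.59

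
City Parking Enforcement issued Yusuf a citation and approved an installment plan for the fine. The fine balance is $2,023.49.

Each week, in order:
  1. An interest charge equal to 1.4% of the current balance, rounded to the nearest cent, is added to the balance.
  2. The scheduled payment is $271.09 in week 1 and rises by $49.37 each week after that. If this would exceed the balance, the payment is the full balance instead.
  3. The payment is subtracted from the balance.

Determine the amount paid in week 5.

$468.57

Week 1: opening $2,023.49; interest $28.33 → $2,051.82; payment $271.09; balance $1,780.73
Week 2: opening $1,780.73; interest $24.93 → $1,805.66; payment $320.46; balance $1,485.20
Week 3: opening $1,485.20; interest $20.79 → $1,505.99; payment $369.83; balance $1,136.16
Week 4: opening $1,136.16; interest $15.91 → $1,152.07; payment $419.20; balance $732.87
Week 5: opening $732.87; interest $10.26 → $743.13; payment $468.57; balance $274.56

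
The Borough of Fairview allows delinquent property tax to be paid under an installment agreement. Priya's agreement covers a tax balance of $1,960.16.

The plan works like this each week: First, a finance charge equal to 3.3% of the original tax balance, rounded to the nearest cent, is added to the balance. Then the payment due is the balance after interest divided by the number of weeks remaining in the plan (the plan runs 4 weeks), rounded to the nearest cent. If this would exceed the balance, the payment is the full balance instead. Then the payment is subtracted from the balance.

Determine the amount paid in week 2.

Week 1: $1,960.16 +$64.69 interest = $2,024.85; pay $506.21 → $1,518.64
Week 2: $1,518.64 +$64.69 interest = $1,583.33; pay $527.78 → $1,055.55

$527.78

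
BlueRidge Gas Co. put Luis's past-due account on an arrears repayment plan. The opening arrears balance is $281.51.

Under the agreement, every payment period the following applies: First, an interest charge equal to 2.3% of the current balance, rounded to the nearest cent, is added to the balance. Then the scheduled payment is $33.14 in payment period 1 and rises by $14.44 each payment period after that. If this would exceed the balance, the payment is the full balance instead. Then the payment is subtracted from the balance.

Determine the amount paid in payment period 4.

$76.46

Payment period 1: $281.51 +$6.47 interest = $287.98; pay $33.14 → $254.84
Payment period 2: $254.84 +$5.86 interest = $260.70; pay $47.58 → $213.12
Payment period 3: $213.12 +$4.90 interest = $218.02; pay $62.02 → $156.00
Payment period 4: $156.00 +$3.59 interest = $159.59; pay $76.46 → $83.13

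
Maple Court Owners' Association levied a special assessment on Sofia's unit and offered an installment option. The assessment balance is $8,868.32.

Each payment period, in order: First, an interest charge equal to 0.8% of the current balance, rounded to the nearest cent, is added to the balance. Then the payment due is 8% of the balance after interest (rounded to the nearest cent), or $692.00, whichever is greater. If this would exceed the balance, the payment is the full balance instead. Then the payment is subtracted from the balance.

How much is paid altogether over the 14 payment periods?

Payment period 1: opening $8,868.32; interest $70.95 → $8,939.27; payment $715.14; balance $8,224.13
Payment period 2: opening $8,224.13; interest $65.79 → $8,289.92; payment $692.00; balance $7,597.92
Payment period 3: opening $7,597.92; interest $60.78 → $7,658.70; payment $692.00; balance $6,966.70
Payment period 4: opening $6,966.70; interest $55.73 → $7,022.43; payment $692.00; balance $6,330.43
Payment period 5: opening $6,330.43; interest $50.64 → $6,381.07; payment $692.00; balance $5,689.07
Payment period 6: opening $5,689.07; interest $45.51 → $5,734.58; payment $692.00; balance $5,042.58
Payment period 7: opening $5,042.58; interest $40.34 → $5,082.92; payment $692.00; balance $4,390.92
Payment period 8: opening $4,390.92; interest $35.13 → $4,426.05; payment $692.00; balance $3,734.05
Payment period 9: opening $3,734.05; interest $29.87 → $3,763.92; payment $692.00; balance $3,071.92
Payment period 10: opening $3,071.92; interest $24.58 → $3,096.50; payment $692.00; balance $2,404.50
Payment period 11: opening $2,404.50; interest $19.24 → $2,423.74; payment $692.00; balance $1,731.74
Payment period 12: opening $1,731.74; interest $13.85 → $1,745.59; payment $692.00; balance $1,053.59
Payment period 13: opening $1,053.59; interest $8.43 → $1,062.02; payment $692.00; balance $370.02
Payment period 14: opening $370.02; interest $2.96 → $372.98; payment $372.98; balance $0.00
Total paid: $9,392.12

$9,392.12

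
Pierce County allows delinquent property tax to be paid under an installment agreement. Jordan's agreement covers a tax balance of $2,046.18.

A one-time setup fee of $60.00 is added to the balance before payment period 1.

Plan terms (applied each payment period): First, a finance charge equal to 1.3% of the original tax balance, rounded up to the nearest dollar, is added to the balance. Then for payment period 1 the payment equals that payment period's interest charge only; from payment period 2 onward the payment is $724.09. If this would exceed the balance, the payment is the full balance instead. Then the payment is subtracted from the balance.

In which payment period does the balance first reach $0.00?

Payment period 1: opening $2,106.18; interest $27.00 → $2,133.18; payment $27.00; balance $2,106.18
Payment period 2: opening $2,106.18; interest $27.00 → $2,133.18; payment $724.09; balance $1,409.09
Payment period 3: opening $1,409.09; interest $27.00 → $1,436.09; payment $724.09; balance $712.00
Payment period 4: opening $712.00; interest $27.00 → $739.00; payment $724.09; balance $14.91
Payment period 5: opening $14.91; interest $27.00 → $41.91; payment $41.91; balance $0.00
Balance reaches $0.00 in payment period 5.

5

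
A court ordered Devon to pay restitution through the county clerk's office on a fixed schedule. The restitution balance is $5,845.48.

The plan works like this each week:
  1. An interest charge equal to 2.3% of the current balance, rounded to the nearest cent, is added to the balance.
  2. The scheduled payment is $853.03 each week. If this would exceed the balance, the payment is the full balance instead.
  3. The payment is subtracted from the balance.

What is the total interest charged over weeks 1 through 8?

$590.89

# | Opening | Interest | Payment | End bal
1 | $5,845.48 | $134.45 | $853.03 | $5,126.90
2 | $5,126.90 | $117.92 | $853.03 | $4,391.79
3 | $4,391.79 | $101.01 | $853.03 | $3,639.77
4 | $3,639.77 | $83.71 | $853.03 | $2,870.45
5 | $2,870.45 | $66.02 | $853.03 | $2,083.44
6 | $2,083.44 | $47.92 | $853.03 | $1,278.33
7 | $1,278.33 | $29.40 | $853.03 | $454.70
8 | $454.70 | $10.46 | $465.16 | $0.00
Total interest: $134.45 + $117.92 + $101.01 + $83.71 + $66.02 + $47.92 + $29.40 + $10.46 = $590.89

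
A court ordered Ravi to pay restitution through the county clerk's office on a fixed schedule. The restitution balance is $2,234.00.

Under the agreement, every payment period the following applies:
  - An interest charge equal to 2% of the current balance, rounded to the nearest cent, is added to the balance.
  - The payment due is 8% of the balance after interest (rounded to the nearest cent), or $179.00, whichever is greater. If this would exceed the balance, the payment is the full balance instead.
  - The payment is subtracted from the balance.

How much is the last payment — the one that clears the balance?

$85.82

# | Opening | Interest | Payment | End bal
1 | $2,234.00 | $44.68 | $182.29 | $2,096.39
2 | $2,096.39 | $41.93 | $179.00 | $1,959.32
3 | $1,959.32 | $39.19 | $179.00 | $1,819.51
4 | $1,819.51 | $36.39 | $179.00 | $1,676.90
5 | $1,676.90 | $33.54 | $179.00 | $1,531.44
6 | $1,531.44 | $30.63 | $179.00 | $1,383.07
7 | $1,383.07 | $27.66 | $179.00 | $1,231.73
8 | $1,231.73 | $24.63 | $179.00 | $1,077.36
9 | $1,077.36 | $21.55 | $179.00 | $919.91
10 | $919.91 | $18.40 | $179.00 | $759.31
11 | $759.31 | $15.19 | $179.00 | $595.50
12 | $595.50 | $11.91 | $179.00 | $428.41
13 | $428.41 | $8.57 | $179.00 | $257.98
14 | $257.98 | $5.16 | $179.00 | $84.14
15 | $84.14 | $1.68 | $85.82 | $0.00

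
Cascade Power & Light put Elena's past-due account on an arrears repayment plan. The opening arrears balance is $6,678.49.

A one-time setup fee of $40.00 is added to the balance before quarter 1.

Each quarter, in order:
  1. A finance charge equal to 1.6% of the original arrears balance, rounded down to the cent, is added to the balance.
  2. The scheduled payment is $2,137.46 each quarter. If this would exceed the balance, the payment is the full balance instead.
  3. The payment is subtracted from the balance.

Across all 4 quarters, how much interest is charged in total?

$427.40

Quarter 1: opening $6,718.49; interest $106.85 → $6,825.34; payment $2,137.46; balance $4,687.88
Quarter 2: opening $4,687.88; interest $106.85 → $4,794.73; payment $2,137.46; balance $2,657.27
Quarter 3: opening $2,657.27; interest $106.85 → $2,764.12; payment $2,137.46; balance $626.66
Quarter 4: opening $626.66; interest $106.85 → $733.51; payment $733.51; balance $0.00
Total interest: $106.85 + $106.85 + $106.85 + $106.85 = $427.40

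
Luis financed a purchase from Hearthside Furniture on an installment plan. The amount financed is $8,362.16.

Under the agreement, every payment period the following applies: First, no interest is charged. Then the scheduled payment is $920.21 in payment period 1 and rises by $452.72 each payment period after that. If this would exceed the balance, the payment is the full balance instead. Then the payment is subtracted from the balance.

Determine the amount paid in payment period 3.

$1,825.65

# | Opening | Payment | End bal
1 | $8,362.16 | $920.21 | $7,441.95
2 | $7,441.95 | $1,372.93 | $6,069.02
3 | $6,069.02 | $1,825.65 | $4,243.37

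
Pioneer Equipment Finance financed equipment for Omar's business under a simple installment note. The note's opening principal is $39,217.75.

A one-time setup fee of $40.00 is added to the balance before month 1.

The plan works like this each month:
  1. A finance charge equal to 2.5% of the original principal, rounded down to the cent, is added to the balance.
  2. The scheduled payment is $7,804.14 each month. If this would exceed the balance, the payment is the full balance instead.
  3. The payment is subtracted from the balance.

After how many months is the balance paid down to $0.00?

Month 1: $39,257.75 +$980.44 interest = $40,238.19; pay $7,804.14 → $32,434.05
Month 2: $32,434.05 +$980.44 interest = $33,414.49; pay $7,804.14 → $25,610.35
Month 3: $25,610.35 +$980.44 interest = $26,590.79; pay $7,804.14 → $18,786.65
Month 4: $18,786.65 +$980.44 interest = $19,767.09; pay $7,804.14 → $11,962.95
Month 5: $11,962.95 +$980.44 interest = $12,943.39; pay $7,804.14 → $5,139.25
Month 6: $5,139.25 +$980.44 interest = $6,119.69; pay $6,119.69 → $0.00
Balance reaches $0.00 in month 6.

6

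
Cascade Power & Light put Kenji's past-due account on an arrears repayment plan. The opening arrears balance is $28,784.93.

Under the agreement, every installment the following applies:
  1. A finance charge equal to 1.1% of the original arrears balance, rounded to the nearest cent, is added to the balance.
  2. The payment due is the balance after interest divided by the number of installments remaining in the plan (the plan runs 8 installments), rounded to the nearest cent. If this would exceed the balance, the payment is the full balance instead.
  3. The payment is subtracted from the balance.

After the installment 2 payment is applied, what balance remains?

# | Opening | Interest | Payment | End bal
1 | $28,784.93 | $316.63 | $3,637.70 | $25,463.86
2 | $25,463.86 | $316.63 | $3,682.93 | $22,097.56

$22,097.56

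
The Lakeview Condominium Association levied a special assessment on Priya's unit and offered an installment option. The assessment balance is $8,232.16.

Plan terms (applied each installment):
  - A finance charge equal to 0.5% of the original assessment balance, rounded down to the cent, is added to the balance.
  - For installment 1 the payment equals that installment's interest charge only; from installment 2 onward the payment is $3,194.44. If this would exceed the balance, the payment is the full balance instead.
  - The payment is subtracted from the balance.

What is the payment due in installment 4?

Installment 1: $8,232.16 +$41.16 interest = $8,273.32; pay $41.16 → $8,232.16
Installment 2: $8,232.16 +$41.16 interest = $8,273.32; pay $3,194.44 → $5,078.88
Installment 3: $5,078.88 +$41.16 interest = $5,120.04; pay $3,194.44 → $1,925.60
Installment 4: $1,925.60 +$41.16 interest = $1,966.76; pay $1,966.76 → $0.00

$1,966.76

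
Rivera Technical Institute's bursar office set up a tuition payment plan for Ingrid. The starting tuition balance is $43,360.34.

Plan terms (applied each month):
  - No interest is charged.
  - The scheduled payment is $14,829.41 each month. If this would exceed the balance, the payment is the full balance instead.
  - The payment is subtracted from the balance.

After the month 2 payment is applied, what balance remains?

$13,701.52

Month 1: $43,360.34 − $14,829.41 → $28,530.93
Month 2: $28,530.93 − $14,829.41 → $13,701.52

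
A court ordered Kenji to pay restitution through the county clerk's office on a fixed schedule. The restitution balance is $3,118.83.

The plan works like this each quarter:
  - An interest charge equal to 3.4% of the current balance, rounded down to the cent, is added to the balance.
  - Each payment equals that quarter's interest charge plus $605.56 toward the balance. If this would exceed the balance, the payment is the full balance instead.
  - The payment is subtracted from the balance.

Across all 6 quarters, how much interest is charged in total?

Quarter 1: $3,118.83 +$106.04 interest = $3,224.87; pay $711.60 → $2,513.27
Quarter 2: $2,513.27 +$85.45 interest = $2,598.72; pay $691.01 → $1,907.71
Quarter 3: $1,907.71 +$64.86 interest = $1,972.57; pay $670.42 → $1,302.15
Quarter 4: $1,302.15 +$44.27 interest = $1,346.42; pay $649.83 → $696.59
Quarter 5: $696.59 +$23.68 interest = $720.27; pay $629.24 → $91.03
Quarter 6: $91.03 +$3.09 interest = $94.12; pay $94.12 → $0.00
Total interest: $106.04 + $85.45 + $64.86 + $44.27 + $23.68 + $3.09 = $327.39

$327.39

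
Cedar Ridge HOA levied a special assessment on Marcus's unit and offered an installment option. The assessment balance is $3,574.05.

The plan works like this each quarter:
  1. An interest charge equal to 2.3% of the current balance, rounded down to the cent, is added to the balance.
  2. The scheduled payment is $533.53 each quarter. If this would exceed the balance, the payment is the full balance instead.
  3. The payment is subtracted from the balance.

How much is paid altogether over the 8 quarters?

$3,927.21

Quarter 1: $3,574.05 +$82.20 interest = $3,656.25; pay $533.53 → $3,122.72
Quarter 2: $3,122.72 +$71.82 interest = $3,194.54; pay $533.53 → $2,661.01
Quarter 3: $2,661.01 +$61.20 interest = $2,722.21; pay $533.53 → $2,188.68
Quarter 4: $2,188.68 +$50.33 interest = $2,239.01; pay $533.53 → $1,705.48
Quarter 5: $1,705.48 +$39.22 interest = $1,744.70; pay $533.53 → $1,211.17
Quarter 6: $1,211.17 +$27.85 interest = $1,239.02; pay $533.53 → $705.49
Quarter 7: $705.49 +$16.22 interest = $721.71; pay $533.53 → $188.18
Quarter 8: $188.18 +$4.32 interest = $192.50; pay $192.50 → $0.00
Total paid: $3,927.21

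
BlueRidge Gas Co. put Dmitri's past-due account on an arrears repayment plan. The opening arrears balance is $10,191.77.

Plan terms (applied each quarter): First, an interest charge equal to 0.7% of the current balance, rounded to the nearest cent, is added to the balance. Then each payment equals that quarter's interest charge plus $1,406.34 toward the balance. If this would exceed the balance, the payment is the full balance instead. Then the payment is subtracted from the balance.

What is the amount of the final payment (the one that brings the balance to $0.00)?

Quarter 1: $10,191.77 +$71.34 interest = $10,263.11; pay $1,477.68 → $8,785.43
Quarter 2: $8,785.43 +$61.50 interest = $8,846.93; pay $1,467.84 → $7,379.09
Quarter 3: $7,379.09 +$51.65 interest = $7,430.74; pay $1,457.99 → $5,972.75
Quarter 4: $5,972.75 +$41.81 interest = $6,014.56; pay $1,448.15 → $4,566.41
Quarter 5: $4,566.41 +$31.96 interest = $4,598.37; pay $1,438.30 → $3,160.07
Quarter 6: $3,160.07 +$22.12 interest = $3,182.19; pay $1,428.46 → $1,753.73
Quarter 7: $1,753.73 +$12.28 interest = $1,766.01; pay $1,418.62 → $347.39
Quarter 8: $347.39 +$2.43 interest = $349.82; pay $349.82 → $0.00

$349.82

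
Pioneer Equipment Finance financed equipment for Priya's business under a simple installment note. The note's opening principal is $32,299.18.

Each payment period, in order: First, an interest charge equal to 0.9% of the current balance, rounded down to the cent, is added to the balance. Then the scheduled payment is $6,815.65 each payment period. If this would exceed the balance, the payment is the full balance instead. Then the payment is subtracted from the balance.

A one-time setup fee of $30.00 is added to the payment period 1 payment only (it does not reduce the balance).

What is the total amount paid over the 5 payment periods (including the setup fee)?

Payment period 1: $32,299.18 +$290.69 interest = $32,589.87; pay $6,815.65 (+ $30.00 fee) → $25,774.22
Payment period 2: $25,774.22 +$231.96 interest = $26,006.18; pay $6,815.65 → $19,190.53
Payment period 3: $19,190.53 +$172.71 interest = $19,363.24; pay $6,815.65 → $12,547.59
Payment period 4: $12,547.59 +$112.92 interest = $12,660.51; pay $6,815.65 → $5,844.86
Payment period 5: $5,844.86 +$52.60 interest = $5,897.46; pay $5,897.46 → $0.00
Total paid: $33,190.06

$33,190.06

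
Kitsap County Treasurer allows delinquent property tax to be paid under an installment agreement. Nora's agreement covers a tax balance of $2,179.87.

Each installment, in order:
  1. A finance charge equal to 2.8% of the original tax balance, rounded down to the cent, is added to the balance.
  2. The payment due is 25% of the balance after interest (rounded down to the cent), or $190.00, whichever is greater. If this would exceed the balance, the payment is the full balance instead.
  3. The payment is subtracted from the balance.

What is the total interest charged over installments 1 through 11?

$671.33

Installment 1: opening $2,179.87; interest $61.03 → $2,240.90; payment $560.22; balance $1,680.68
Installment 2: opening $1,680.68; interest $61.03 → $1,741.71; payment $435.42; balance $1,306.29
Installment 3: opening $1,306.29; interest $61.03 → $1,367.32; payment $341.83; balance $1,025.49
Installment 4: opening $1,025.49; interest $61.03 → $1,086.52; payment $271.63; balance $814.89
Installment 5: opening $814.89; interest $61.03 → $875.92; payment $218.98; balance $656.94
Installment 6: opening $656.94; interest $61.03 → $717.97; payment $190.00; balance $527.97
Installment 7: opening $527.97; interest $61.03 → $589.00; payment $190.00; balance $399.00
Installment 8: opening $399.00; interest $61.03 → $460.03; payment $190.00; balance $270.03
Installment 9: opening $270.03; interest $61.03 → $331.06; payment $190.00; balance $141.06
Installment 10: opening $141.06; interest $61.03 → $202.09; payment $190.00; balance $12.09
Installment 11: opening $12.09; interest $61.03 → $73.12; payment $73.12; balance $0.00
Total interest: $61.03 + $61.03 + $61.03 + $61.03 + $61.03 + $61.03 + $61.03 + $61.03 + $61.03 + $61.03 + $61.03 = $671.33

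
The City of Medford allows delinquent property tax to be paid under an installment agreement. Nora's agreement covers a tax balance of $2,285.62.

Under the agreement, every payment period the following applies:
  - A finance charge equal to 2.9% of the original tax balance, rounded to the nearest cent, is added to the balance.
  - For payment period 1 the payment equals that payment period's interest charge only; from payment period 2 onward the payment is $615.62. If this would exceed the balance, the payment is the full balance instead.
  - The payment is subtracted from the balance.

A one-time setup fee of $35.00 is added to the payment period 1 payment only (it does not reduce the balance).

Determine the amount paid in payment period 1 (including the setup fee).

$101.28

Payment period 1: $2,285.62 +$66.28 interest = $2,351.90; pay $66.28 (+ $35.00 fee) → $2,285.62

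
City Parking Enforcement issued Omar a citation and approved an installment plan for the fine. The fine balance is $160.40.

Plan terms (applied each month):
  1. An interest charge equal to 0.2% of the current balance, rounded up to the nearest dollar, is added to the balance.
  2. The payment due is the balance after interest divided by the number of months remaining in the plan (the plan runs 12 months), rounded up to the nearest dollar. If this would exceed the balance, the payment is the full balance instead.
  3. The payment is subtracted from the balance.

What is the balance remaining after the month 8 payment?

$55.40

Month 1: opening $160.40; interest $1.00 → $161.40; payment $14.00; balance $147.40
Month 2: opening $147.40; interest $1.00 → $148.40; payment $14.00; balance $134.40
Month 3: opening $134.40; interest $1.00 → $135.40; payment $14.00; balance $121.40
Month 4: opening $121.40; interest $1.00 → $122.40; payment $14.00; balance $108.40
Month 5: opening $108.40; interest $1.00 → $109.40; payment $14.00; balance $95.40
Month 6: opening $95.40; interest $1.00 → $96.40; payment $14.00; balance $82.40
Month 7: opening $82.40; interest $1.00 → $83.40; payment $14.00; balance $69.40
Month 8: opening $69.40; interest $1.00 → $70.40; payment $15.00; balance $55.40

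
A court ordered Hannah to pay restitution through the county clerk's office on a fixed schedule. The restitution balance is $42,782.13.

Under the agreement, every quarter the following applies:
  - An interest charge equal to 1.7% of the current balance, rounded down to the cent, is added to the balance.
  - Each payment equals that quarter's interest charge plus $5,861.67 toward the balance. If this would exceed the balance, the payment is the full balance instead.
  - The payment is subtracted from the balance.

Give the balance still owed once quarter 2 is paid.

$31,058.79

Quarter 1: $42,782.13 +$727.29 interest = $43,509.42; pay $6,588.96 → $36,920.46
Quarter 2: $36,920.46 +$627.64 interest = $37,548.10; pay $6,489.31 → $31,058.79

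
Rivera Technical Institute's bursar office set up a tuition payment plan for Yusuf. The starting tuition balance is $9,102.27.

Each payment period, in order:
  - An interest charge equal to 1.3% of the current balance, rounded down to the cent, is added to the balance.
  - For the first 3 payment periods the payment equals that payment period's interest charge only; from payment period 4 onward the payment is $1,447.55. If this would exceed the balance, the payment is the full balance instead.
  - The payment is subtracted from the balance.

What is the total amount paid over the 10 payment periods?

Payment period 1: opening $9,102.27; interest $118.32 → $9,220.59; payment $118.32; balance $9,102.27
Payment period 2: opening $9,102.27; interest $118.32 → $9,220.59; payment $118.32; balance $9,102.27
Payment period 3: opening $9,102.27; interest $118.32 → $9,220.59; payment $118.32; balance $9,102.27
Payment period 4: opening $9,102.27; interest $118.32 → $9,220.59; payment $1,447.55; balance $7,773.04
Payment period 5: opening $7,773.04; interest $101.04 → $7,874.08; payment $1,447.55; balance $6,426.53
Payment period 6: opening $6,426.53; interest $83.54 → $6,510.07; payment $1,447.55; balance $5,062.52
Payment period 7: opening $5,062.52; interest $65.81 → $5,128.33; payment $1,447.55; balance $3,680.78
Payment period 8: opening $3,680.78; interest $47.85 → $3,728.63; payment $1,447.55; balance $2,281.08
Payment period 9: opening $2,281.08; interest $29.65 → $2,310.73; payment $1,447.55; balance $863.18
Payment period 10: opening $863.18; interest $11.22 → $874.40; payment $874.40; balance $0.00
Total paid: $9,914.66

$9,914.66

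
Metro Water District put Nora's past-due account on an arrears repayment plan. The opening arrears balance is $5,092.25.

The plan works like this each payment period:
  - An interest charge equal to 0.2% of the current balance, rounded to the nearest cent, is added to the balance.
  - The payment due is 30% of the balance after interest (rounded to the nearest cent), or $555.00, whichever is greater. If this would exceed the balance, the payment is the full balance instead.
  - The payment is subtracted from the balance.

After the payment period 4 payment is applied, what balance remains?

Payment period 1: opening $5,092.25; interest $10.18 → $5,102.43; payment $1,530.73; balance $3,571.70
Payment period 2: opening $3,571.70; interest $7.14 → $3,578.84; payment $1,073.65; balance $2,505.19
Payment period 3: opening $2,505.19; interest $5.01 → $2,510.20; payment $753.06; balance $1,757.14
Payment period 4: opening $1,757.14; interest $3.51 → $1,760.65; payment $555.00; balance $1,205.65

$1,205.65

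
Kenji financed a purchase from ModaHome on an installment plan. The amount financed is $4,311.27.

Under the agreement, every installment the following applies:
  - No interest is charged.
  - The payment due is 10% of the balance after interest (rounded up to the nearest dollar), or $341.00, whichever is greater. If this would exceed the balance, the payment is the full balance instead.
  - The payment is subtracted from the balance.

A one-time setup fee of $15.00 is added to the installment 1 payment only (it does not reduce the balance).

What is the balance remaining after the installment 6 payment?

Installment 1: opening $4,311.27; payment $432.00 (+ $15.00 fee); balance $3,879.27
Installment 2: opening $3,879.27; payment $388.00; balance $3,491.27
Installment 3: opening $3,491.27; payment $350.00; balance $3,141.27
Installment 4: opening $3,141.27; payment $341.00; balance $2,800.27
Installment 5: opening $2,800.27; payment $341.00; balance $2,459.27
Installment 6: opening $2,459.27; payment $341.00; balance $2,118.27

$2,118.27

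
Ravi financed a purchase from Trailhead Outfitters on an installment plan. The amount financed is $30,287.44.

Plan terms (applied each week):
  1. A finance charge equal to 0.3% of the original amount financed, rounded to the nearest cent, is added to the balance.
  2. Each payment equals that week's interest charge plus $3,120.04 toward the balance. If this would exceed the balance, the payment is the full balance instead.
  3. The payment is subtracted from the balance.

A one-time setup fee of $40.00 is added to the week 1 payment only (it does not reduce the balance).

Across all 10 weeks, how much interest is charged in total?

Week 1: $30,287.44 +$90.86 interest = $30,378.30; pay $3,210.90 (+ $40.00 fee) → $27,167.40
Week 2: $27,167.40 +$90.86 interest = $27,258.26; pay $3,210.90 → $24,047.36
Week 3: $24,047.36 +$90.86 interest = $24,138.22; pay $3,210.90 → $20,927.32
Week 4: $20,927.32 +$90.86 interest = $21,018.18; pay $3,210.90 → $17,807.28
Week 5: $17,807.28 +$90.86 interest = $17,898.14; pay $3,210.90 → $14,687.24
Week 6: $14,687.24 +$90.86 interest = $14,778.10; pay $3,210.90 → $11,567.20
Week 7: $11,567.20 +$90.86 interest = $11,658.06; pay $3,210.90 → $8,447.16
Week 8: $8,447.16 +$90.86 interest = $8,538.02; pay $3,210.90 → $5,327.12
Week 9: $5,327.12 +$90.86 interest = $5,417.98; pay $3,210.90 → $2,207.08
Week 10: $2,207.08 +$90.86 interest = $2,297.94; pay $2,297.94 → $0.00
Total interest: $90.86 + $90.86 + $90.86 + $90.86 + $90.86 + $90.86 + $90.86 + $90.86 + $90.86 + $90.86 = $908.60

$908.60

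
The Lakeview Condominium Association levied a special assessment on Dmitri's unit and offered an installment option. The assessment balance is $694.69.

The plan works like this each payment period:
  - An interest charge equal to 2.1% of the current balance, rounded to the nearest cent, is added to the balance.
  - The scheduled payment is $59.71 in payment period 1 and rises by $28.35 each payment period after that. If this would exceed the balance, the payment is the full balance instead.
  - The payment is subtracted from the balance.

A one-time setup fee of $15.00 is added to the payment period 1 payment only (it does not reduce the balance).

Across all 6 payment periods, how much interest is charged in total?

# | Opening | Interest | Payment | Fee | End bal
1 | $694.69 | $14.59 | $59.71 | $15.00 | $649.57
2 | $649.57 | $13.64 | $88.06 | — | $575.15
3 | $575.15 | $12.08 | $116.41 | — | $470.82
4 | $470.82 | $9.89 | $144.76 | — | $335.95
5 | $335.95 | $7.05 | $173.11 | — | $169.89
6 | $169.89 | $3.57 | $173.46 | — | $0.00
Total interest: $14.59 + $13.64 + $12.08 + $9.89 + $7.05 + $3.57 = $60.82

$60.82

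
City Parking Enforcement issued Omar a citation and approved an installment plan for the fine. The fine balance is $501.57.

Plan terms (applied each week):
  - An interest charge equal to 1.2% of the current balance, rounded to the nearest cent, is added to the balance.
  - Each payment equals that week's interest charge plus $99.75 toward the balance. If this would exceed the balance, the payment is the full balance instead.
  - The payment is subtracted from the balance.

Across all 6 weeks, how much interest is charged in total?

$18.15

# | Opening | Interest | Payment | End bal
1 | $501.57 | $6.02 | $105.77 | $401.82
2 | $401.82 | $4.82 | $104.57 | $302.07
3 | $302.07 | $3.62 | $103.37 | $202.32
4 | $202.32 | $2.43 | $102.18 | $102.57
5 | $102.57 | $1.23 | $100.98 | $2.82
6 | $2.82 | $0.03 | $2.85 | $0.00
Total interest: $6.02 + $4.82 + $3.62 + $2.43 + $1.23 + $0.03 = $18.15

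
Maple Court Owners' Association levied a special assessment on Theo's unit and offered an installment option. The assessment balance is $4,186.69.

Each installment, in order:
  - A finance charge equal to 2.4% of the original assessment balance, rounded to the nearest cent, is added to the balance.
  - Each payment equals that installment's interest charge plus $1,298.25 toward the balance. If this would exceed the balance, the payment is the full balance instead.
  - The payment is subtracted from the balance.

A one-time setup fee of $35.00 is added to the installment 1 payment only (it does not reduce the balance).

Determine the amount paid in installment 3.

$1,398.73

Installment 1: $4,186.69 +$100.48 interest = $4,287.17; pay $1,398.73 (+ $35.00 fee) → $2,888.44
Installment 2: $2,888.44 +$100.48 interest = $2,988.92; pay $1,398.73 → $1,590.19
Installment 3: $1,590.19 +$100.48 interest = $1,690.67; pay $1,398.73 → $291.94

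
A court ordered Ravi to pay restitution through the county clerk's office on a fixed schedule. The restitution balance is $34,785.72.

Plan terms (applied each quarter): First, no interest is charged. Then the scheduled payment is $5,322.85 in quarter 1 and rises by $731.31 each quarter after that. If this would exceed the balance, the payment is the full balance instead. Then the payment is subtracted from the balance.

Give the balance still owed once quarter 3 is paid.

Quarter 1: opening $34,785.72; payment $5,322.85; balance $29,462.87
Quarter 2: opening $29,462.87; payment $6,054.16; balance $23,408.71
Quarter 3: opening $23,408.71; payment $6,785.47; balance $16,623.24

$16,623.24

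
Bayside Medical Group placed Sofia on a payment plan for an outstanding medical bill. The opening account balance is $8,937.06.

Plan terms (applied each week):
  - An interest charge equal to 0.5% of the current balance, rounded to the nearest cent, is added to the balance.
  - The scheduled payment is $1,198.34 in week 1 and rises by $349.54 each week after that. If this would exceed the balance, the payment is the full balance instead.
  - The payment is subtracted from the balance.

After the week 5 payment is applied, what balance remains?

$0.00

# | Opening | Interest | Payment | End bal
1 | $8,937.06 | $44.69 | $1,198.34 | $7,783.41
2 | $7,783.41 | $38.92 | $1,547.88 | $6,274.45
3 | $6,274.45 | $31.37 | $1,897.42 | $4,408.40
4 | $4,408.40 | $22.04 | $2,246.96 | $2,183.48
5 | $2,183.48 | $10.92 | $2,194.40 | $0.00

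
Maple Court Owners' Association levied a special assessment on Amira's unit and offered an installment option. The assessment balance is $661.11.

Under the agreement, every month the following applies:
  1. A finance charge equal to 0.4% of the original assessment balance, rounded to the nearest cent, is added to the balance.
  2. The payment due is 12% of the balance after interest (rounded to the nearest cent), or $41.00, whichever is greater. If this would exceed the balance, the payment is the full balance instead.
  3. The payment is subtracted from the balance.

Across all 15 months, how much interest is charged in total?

Month 1: $661.11 +$2.64 interest = $663.75; pay $79.65 → $584.10
Month 2: $584.10 +$2.64 interest = $586.74; pay $70.41 → $516.33
Month 3: $516.33 +$2.64 interest = $518.97; pay $62.28 → $456.69
Month 4: $456.69 +$2.64 interest = $459.33; pay $55.12 → $404.21
Month 5: $404.21 +$2.64 interest = $406.85; pay $48.82 → $358.03
Month 6: $358.03 +$2.64 interest = $360.67; pay $43.28 → $317.39
Month 7: $317.39 +$2.64 interest = $320.03; pay $41.00 → $279.03
Month 8: $279.03 +$2.64 interest = $281.67; pay $41.00 → $240.67
Month 9: $240.67 +$2.64 interest = $243.31; pay $41.00 → $202.31
Month 10: $202.31 +$2.64 interest = $204.95; pay $41.00 → $163.95
Month 11: $163.95 +$2.64 interest = $166.59; pay $41.00 → $125.59
Month 12: $125.59 +$2.64 interest = $128.23; pay $41.00 → $87.23
Month 13: $87.23 +$2.64 interest = $89.87; pay $41.00 → $48.87
Month 14: $48.87 +$2.64 interest = $51.51; pay $41.00 → $10.51
Month 15: $10.51 +$2.64 interest = $13.15; pay $13.15 → $0.00
Total interest: $2.64 + $2.64 + $2.64 + $2.64 + $2.64 + $2.64 + $2.64 + $2.64 + $2.64 + $2.64 + $2.64 + $2.64 + $2.64 + $2.64 + $2.64 = $39.60

$39.60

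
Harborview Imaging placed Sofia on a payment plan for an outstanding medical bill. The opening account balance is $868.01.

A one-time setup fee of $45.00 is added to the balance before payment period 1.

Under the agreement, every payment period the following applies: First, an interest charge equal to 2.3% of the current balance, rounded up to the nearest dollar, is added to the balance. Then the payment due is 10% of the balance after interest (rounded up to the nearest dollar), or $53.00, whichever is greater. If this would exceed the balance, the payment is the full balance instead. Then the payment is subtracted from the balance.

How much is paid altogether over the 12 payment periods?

Payment period 1: opening $913.01; interest $21.00 → $934.01; payment $94.00; balance $840.01
Payment period 2: opening $840.01; interest $20.00 → $860.01; payment $87.00; balance $773.01
Payment period 3: opening $773.01; interest $18.00 → $791.01; payment $80.00; balance $711.01
Payment period 4: opening $711.01; interest $17.00 → $728.01; payment $73.00; balance $655.01
Payment period 5: opening $655.01; interest $16.00 → $671.01; payment $68.00; balance $603.01
Payment period 6: opening $603.01; interest $14.00 → $617.01; payment $62.00; balance $555.01
Payment period 7: opening $555.01; interest $13.00 → $568.01; payment $57.00; balance $511.01
Payment period 8: opening $511.01; interest $12.00 → $523.01; payment $53.00; balance $470.01
Payment period 9: opening $470.01; interest $11.00 → $481.01; payment $53.00; balance $428.01
Payment period 10: opening $428.01; interest $10.00 → $438.01; payment $53.00; balance $385.01
Payment period 11: opening $385.01; interest $9.00 → $394.01; payment $53.00; balance $341.01
Payment period 12: opening $341.01; interest $8.00 → $349.01; payment $53.00; balance $296.01
Total paid: $786.00

$786.00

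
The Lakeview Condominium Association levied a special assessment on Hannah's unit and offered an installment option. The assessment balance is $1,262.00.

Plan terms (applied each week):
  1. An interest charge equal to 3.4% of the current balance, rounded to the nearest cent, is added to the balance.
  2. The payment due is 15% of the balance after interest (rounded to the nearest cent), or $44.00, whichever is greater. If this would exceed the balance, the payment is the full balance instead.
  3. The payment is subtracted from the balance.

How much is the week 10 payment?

$61.25

# | Opening | Interest | Payment | End bal
1 | $1,262.00 | $42.91 | $195.74 | $1,109.17
2 | $1,109.17 | $37.71 | $172.03 | $974.85
3 | $974.85 | $33.14 | $151.20 | $856.79
4 | $856.79 | $29.13 | $132.89 | $753.03
5 | $753.03 | $25.60 | $116.79 | $661.84
6 | $661.84 | $22.50 | $102.65 | $581.69
7 | $581.69 | $19.78 | $90.22 | $511.25
8 | $511.25 | $17.38 | $79.29 | $449.34
9 | $449.34 | $15.28 | $69.69 | $394.93
10 | $394.93 | $13.43 | $61.25 | $347.11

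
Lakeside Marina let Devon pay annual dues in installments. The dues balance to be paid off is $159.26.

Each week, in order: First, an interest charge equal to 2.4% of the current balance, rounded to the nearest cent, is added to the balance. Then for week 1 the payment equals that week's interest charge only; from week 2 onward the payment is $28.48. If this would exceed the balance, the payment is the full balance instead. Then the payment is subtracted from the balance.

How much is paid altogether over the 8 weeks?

$176.89

# | Opening | Interest | Payment | End bal
1 | $159.26 | $3.82 | $3.82 | $159.26
2 | $159.26 | $3.82 | $28.48 | $134.60
3 | $134.60 | $3.23 | $28.48 | $109.35
4 | $109.35 | $2.62 | $28.48 | $83.49
5 | $83.49 | $2.00 | $28.48 | $57.01
6 | $57.01 | $1.37 | $28.48 | $29.90
7 | $29.90 | $0.72 | $28.48 | $2.14
8 | $2.14 | $0.05 | $2.19 | $0.00
Total paid: $176.89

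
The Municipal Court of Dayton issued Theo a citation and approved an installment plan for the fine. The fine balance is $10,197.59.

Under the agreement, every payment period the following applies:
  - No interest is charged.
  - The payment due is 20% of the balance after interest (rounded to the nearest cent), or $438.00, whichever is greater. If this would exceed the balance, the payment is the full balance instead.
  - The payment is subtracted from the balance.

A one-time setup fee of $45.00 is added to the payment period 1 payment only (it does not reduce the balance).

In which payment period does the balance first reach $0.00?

12

Payment period 1: $10,197.59 − $2,039.52 (+ $45.00 fee) → $8,158.07
Payment period 2: $8,158.07 − $1,631.61 → $6,526.46
Payment period 3: $6,526.46 − $1,305.29 → $5,221.17
Payment period 4: $5,221.17 − $1,044.23 → $4,176.94
Payment period 5: $4,176.94 − $835.39 → $3,341.55
Payment period 6: $3,341.55 − $668.31 → $2,673.24
Payment period 7: $2,673.24 − $534.65 → $2,138.59
Payment period 8: $2,138.59 − $438.00 → $1,700.59
Payment period 9: $1,700.59 − $438.00 → $1,262.59
Payment period 10: $1,262.59 − $438.00 → $824.59
Payment period 11: $824.59 − $438.00 → $386.59
Payment period 12: $386.59 − $386.59 → $0.00
Balance reaches $0.00 in payment period 12.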